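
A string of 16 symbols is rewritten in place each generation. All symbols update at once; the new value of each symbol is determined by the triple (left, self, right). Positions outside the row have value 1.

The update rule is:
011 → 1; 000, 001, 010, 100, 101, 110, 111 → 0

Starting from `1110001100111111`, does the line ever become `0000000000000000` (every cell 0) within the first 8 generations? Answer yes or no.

0000001000100000
0000000000000000
all cells are 0 at generation 2

yes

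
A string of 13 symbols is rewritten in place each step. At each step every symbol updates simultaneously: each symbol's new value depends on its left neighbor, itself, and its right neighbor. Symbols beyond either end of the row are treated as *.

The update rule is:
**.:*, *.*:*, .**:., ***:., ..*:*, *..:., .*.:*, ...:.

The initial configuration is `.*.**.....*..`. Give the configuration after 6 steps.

***.*....**.*
..***...*.**.
.*..*..***.**
**.**.*..**..
.**.***.*.*.*
*.**..******.

*.**..******.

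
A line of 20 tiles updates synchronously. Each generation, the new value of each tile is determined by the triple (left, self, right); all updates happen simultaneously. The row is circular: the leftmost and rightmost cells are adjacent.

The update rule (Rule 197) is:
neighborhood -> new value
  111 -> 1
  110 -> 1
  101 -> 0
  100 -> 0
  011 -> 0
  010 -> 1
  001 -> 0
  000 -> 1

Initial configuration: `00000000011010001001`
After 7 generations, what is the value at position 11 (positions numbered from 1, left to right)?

01111111001010101001
00111111001010101001
00011111001010101001
01001111001010101001
01000111001010101001
01010011001010101001
01010001001010101001
position 11 holds 1

1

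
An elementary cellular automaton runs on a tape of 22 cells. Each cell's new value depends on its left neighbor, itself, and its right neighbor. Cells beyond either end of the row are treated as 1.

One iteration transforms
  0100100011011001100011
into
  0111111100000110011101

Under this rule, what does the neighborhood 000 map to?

1

At position 6 the neighborhood is 000; the next row has 1 there.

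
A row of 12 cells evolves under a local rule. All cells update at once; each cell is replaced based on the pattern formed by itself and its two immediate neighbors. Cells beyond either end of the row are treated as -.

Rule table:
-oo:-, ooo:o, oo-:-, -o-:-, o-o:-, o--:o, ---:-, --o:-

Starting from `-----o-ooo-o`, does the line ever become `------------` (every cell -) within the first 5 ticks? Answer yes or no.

yes

--------o---
---------o--
----------o-
-----------o
------------
all cells are - at tick 5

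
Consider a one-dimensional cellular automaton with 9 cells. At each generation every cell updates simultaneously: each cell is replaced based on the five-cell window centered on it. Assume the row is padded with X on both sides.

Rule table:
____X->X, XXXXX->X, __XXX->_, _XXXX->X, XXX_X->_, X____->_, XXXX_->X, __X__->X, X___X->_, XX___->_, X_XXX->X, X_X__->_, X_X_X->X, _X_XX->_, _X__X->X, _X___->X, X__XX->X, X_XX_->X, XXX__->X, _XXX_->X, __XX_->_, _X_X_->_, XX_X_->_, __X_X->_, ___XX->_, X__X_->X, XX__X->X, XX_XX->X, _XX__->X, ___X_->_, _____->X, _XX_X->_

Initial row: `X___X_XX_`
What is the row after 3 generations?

X_____X_X
X__XX___X
XXX_X____

XXX_X____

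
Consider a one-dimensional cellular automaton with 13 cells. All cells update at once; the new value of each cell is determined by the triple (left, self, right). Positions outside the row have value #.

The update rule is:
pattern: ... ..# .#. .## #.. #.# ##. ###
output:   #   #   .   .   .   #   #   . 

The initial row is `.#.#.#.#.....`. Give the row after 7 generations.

#.##..#..#..#

#.#.#.#..####
##.#.#..#....
.##.#..#..###
#.##..#..#...
##.#.#..#..##
.##.#..#..#..
#.##..#..#..#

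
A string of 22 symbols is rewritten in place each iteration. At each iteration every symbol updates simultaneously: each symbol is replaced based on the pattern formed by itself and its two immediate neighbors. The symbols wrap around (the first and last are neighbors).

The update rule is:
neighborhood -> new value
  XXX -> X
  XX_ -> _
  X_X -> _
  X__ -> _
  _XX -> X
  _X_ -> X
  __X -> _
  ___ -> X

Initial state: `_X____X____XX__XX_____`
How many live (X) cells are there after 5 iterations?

_X_XX_X_XX_X___X__XXXX
_X_X__X_X__X_X_X__XXX_
_X_X__X_X__X_X_X__XX__
_X_X__X_X__X_X_X__X__X
_X_X__X_X__X_X_X__X__X
count of X: 9

9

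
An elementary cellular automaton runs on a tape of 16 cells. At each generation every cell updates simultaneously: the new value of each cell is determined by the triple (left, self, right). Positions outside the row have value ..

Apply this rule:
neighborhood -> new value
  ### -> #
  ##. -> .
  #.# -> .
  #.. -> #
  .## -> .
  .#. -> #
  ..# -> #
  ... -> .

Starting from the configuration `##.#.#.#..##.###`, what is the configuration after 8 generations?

...#.#.###....#.
..##.#..#.#..###
.#...####.###.#.
###.#.##...#..##
.#..#...#.####..
######.##..##.#.
.####....##...##
#.##.#..#..#.#..

#.##.#..#..#.#..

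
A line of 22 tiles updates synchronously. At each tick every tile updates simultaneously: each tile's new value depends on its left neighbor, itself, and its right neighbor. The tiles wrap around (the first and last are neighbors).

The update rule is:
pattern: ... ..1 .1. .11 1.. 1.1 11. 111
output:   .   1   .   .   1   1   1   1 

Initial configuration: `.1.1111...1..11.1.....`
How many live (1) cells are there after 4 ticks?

14

1.1.1111.1.11.11.1....
.1.1.1111.1.11.11.1..1
1.1.1.1111.1.11.11.11.
.1.1.1.1111.1.11.11.11
count of 1: 14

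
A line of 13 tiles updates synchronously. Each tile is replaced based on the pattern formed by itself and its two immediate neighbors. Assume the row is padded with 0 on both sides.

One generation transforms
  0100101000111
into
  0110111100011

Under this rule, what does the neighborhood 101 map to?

At position 5 the neighborhood is 101; the next row has 1 there.

1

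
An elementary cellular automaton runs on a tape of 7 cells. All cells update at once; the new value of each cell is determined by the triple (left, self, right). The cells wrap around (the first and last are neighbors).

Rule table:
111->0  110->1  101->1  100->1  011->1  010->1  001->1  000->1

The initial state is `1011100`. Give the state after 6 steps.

0011100

1110111
0011100
1110111  (repeats step 1; period 2)
step 6: 0011100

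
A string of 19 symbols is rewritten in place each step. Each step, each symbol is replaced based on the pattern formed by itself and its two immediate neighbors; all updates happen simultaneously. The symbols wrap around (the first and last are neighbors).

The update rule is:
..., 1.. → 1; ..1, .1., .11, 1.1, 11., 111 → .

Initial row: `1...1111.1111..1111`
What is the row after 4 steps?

.11..........1.....
...111111111..11111
11..........1......
..111111111..11111.

..111111111..11111.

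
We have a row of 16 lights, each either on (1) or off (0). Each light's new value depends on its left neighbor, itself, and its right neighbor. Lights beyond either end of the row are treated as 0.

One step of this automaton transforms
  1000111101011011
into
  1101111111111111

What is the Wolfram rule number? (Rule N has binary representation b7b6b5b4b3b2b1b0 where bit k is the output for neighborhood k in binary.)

254

position 5: 111 → 1  (bit 7 = 1)
position 7: 110 → 1  (bit 6 = 1)
position 8: 101 → 1  (bit 5 = 1)
position 1: 100 → 1  (bit 4 = 1)
position 4: 011 → 1  (bit 3 = 1)
position 0: 010 → 1  (bit 2 = 1)
position 3: 001 → 1  (bit 1 = 1)
position 2: 000 → 0  (bit 0 = 0)
bits b7..b0 = 11111110 = 254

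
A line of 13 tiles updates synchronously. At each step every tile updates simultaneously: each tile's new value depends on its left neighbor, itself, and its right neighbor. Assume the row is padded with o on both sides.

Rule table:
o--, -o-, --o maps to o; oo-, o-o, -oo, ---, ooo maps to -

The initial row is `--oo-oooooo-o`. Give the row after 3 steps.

oo-----------
--o---------o
oooo-------o-

oooo-------o-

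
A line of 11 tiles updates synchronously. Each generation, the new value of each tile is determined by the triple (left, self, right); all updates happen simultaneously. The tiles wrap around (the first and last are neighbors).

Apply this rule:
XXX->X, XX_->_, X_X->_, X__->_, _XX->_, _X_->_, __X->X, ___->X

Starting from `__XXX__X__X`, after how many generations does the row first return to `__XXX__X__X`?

_X_X__X__X_
X____X__X__
__XXX__X__X

3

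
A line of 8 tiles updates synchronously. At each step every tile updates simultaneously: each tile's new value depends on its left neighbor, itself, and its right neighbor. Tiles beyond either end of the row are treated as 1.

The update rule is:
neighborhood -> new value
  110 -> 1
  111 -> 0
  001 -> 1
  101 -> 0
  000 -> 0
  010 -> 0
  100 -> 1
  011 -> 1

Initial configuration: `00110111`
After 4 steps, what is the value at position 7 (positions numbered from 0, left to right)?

0

11110100
00010011
10101110
10001010
position 7 holds 0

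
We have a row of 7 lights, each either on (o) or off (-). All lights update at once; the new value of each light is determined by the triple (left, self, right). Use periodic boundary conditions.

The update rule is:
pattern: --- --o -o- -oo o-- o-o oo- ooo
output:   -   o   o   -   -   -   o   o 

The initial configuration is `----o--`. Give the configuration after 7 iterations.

o-o-o-o

iteration 1: ---oo--
iteration 2: --o-o--
iteration 3: -oo-o--
iteration 4: o-o-o--
iteration 5: o-o-o-o
iteration 6: o-o-o--  (repeats iteration 4; period 2)
iteration 7: o-o-o-o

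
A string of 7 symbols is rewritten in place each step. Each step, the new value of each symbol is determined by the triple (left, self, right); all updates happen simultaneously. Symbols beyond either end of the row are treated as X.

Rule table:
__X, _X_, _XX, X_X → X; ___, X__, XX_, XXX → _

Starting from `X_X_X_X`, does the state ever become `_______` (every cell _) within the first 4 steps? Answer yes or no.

no

step 1: _XXXXXX
step 2: XX_____
step 3: ______X
step 4: _____XX
step 4 is _____XX, still not uniform _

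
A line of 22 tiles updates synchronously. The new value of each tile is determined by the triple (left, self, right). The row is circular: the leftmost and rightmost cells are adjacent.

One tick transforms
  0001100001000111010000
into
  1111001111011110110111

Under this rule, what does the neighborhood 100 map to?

At position 5 the neighborhood is 100; the next row has 0 there.

0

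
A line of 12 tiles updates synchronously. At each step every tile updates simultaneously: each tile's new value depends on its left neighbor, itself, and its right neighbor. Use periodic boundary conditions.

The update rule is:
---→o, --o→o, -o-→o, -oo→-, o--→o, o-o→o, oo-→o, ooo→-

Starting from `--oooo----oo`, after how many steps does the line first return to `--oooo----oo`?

24

oo---ooooo-o
-oooo----oo-
o---ooooo-oo
oooo----oo--
---ooooo-ooo
ooo----oo--o
--ooooo-ooo-
oo----oo--oo
-ooooo-ooo--
o----oo--ooo
ooooo-ooo---
----oo--oooo
oooo-ooo---o
---oo--oooo-
ooo-ooo---oo
--oo--oooo--
oo-ooo---ooo
-oo--oooo---
o-ooo---oooo
oo--oooo----
-ooo---ooooo
o--oooo----o
ooo---ooooo-
--oooo----oo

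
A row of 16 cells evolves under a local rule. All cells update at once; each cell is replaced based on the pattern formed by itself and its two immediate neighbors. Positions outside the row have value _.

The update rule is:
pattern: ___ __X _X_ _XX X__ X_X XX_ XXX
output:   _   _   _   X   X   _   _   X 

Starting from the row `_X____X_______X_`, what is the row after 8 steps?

_________X____X_

__X____X_______X
___X____X_______
____X____X______
_____X____X_____
______X____X____
_______X____X___
________X____X__
_________X____X_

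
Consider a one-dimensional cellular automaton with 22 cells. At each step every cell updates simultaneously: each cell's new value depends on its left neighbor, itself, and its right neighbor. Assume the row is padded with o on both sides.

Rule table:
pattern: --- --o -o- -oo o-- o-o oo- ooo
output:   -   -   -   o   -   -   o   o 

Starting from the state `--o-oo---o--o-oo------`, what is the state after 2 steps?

----oo--------oo------
----oo--------oo------

----oo--------oo------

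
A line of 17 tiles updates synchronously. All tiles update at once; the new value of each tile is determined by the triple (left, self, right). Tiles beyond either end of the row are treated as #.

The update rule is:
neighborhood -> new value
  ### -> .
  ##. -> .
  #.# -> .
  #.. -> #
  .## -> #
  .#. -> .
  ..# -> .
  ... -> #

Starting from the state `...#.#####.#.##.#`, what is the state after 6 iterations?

##...#.......#..#
..##..######..#.#
#.#.#.#.....#...#
.......####..##.#
######.#...#.#..#
........##....#.#

........##....#.#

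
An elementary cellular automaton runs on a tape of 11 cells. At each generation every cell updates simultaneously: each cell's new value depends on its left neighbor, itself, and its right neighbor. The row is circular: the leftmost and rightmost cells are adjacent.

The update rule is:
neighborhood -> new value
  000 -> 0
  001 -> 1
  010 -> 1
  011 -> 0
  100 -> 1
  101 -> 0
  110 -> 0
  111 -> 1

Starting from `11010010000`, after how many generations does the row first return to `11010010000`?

31

00011111001
10101110111
00100100011
11111110100
01111100111
00111011010
01010000011
01011000100
11000101110
00101100100
01100011110
10010101101
01110100000
10100110000
10111001001
00010111110
00110011101
11001101001
10110001110
10001010100
11011010111
10000010011
01000111101
01101011001
00001000111
10011101010
11101001010
01001111010
11110110011
11100001101
11010010000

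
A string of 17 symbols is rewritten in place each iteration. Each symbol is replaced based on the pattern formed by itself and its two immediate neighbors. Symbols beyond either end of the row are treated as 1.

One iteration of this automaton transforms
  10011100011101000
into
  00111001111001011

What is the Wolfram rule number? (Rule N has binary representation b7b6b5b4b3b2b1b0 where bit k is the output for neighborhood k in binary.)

position 4: 111 → 1  (bit 7 = 1)
position 0: 110 → 0  (bit 6 = 0)
position 12: 101 → 0  (bit 5 = 0)
position 1: 100 → 0  (bit 4 = 0)
position 3: 011 → 1  (bit 3 = 1)
position 13: 010 → 1  (bit 2 = 1)
position 2: 001 → 1  (bit 1 = 1)
position 7: 000 → 1  (bit 0 = 1)
bits b7..b0 = 10001111 = 143

143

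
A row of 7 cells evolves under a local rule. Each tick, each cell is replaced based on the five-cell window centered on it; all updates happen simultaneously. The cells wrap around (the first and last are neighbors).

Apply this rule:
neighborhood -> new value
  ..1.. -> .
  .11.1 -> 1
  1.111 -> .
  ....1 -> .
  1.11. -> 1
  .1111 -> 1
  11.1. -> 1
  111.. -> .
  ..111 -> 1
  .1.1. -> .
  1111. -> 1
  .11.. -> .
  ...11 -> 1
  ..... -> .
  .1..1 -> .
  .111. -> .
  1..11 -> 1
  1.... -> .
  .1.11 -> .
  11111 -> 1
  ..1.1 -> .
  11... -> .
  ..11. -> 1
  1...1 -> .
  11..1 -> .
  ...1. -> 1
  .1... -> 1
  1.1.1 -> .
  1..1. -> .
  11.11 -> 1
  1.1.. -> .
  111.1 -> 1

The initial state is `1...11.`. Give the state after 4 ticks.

.1.1111
1...111
...1111
..1111.

..1111.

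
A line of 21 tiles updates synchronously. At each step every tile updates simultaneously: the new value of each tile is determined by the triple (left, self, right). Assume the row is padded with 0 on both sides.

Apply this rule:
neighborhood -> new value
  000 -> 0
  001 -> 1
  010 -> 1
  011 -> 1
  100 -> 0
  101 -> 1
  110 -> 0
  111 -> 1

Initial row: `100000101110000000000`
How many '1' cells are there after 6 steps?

100001111100000000000
100011111000000000000
100111110000000000000
101111100000000000000
111111000000000000000
111110000000000000000
count of 1: 5

5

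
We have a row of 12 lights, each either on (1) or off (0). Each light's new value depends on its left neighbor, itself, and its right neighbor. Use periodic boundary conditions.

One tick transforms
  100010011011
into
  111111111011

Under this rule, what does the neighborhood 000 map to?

At position 2 the neighborhood is 000; the next row has 1 there.

1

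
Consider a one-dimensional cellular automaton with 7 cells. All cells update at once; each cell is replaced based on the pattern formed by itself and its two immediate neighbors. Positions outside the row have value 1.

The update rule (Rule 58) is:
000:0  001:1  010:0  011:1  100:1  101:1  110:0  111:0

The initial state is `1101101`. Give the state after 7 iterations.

0011011

0011011
1110110
0001101
1011011
0110110
1101101  (repeats iteration 0; period 6)
iteration 7: 0011011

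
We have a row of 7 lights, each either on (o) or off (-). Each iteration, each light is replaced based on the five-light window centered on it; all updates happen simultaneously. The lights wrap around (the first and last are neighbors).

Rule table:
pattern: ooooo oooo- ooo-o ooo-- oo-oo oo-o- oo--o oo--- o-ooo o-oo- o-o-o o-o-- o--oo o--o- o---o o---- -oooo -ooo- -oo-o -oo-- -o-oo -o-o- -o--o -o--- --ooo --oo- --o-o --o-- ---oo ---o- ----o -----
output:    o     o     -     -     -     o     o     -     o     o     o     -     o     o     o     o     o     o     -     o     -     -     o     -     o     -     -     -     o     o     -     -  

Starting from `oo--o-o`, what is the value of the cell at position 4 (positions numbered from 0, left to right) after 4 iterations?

-

o-oo--o
--oooo-
ooooo--
oooo-oo
position 4 holds -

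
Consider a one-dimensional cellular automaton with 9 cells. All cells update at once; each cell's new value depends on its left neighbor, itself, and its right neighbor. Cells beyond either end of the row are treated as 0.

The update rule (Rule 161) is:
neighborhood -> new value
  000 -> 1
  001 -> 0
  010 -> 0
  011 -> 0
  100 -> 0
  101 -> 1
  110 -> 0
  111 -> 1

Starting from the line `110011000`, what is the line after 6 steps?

000000011
111111000
011110011
001100000
100001111
001100110

001100110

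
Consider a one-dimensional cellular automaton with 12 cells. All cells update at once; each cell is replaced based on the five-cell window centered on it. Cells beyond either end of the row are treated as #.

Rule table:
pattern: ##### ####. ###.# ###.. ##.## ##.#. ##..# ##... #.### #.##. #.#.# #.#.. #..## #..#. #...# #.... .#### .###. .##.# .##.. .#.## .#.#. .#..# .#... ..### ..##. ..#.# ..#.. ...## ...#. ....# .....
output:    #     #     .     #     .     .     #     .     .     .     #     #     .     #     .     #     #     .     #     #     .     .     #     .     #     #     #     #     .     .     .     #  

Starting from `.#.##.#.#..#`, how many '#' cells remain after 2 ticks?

6

tick 1: .#..#.#.##.#
tick 2: .####.#..#..
count of #: 6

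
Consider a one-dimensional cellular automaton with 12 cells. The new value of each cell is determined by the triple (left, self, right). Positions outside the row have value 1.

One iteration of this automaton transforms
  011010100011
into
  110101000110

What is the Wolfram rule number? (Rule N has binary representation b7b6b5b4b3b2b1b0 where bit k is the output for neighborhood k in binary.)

position 11: 111 → 0  (bit 7 = 0)
position 2: 110 → 0  (bit 6 = 0)
position 0: 101 → 1  (bit 5 = 1)
position 7: 100 → 0  (bit 4 = 0)
position 1: 011 → 1  (bit 3 = 1)
position 4: 010 → 0  (bit 2 = 0)
position 9: 001 → 1  (bit 1 = 1)
position 8: 000 → 0  (bit 0 = 0)
bits b7..b0 = 00101010 = 42

42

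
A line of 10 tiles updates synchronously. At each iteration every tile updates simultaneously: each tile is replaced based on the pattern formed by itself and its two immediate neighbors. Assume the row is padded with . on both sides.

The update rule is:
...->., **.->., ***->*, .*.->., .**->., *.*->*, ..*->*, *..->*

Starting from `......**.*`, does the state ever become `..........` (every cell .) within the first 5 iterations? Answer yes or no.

no

.....*..*.
....*.**.*
...*.*..*.
..*.*.**.*
.*.*.*..*.
iteration 5 is .*.*.*..*., still not uniform .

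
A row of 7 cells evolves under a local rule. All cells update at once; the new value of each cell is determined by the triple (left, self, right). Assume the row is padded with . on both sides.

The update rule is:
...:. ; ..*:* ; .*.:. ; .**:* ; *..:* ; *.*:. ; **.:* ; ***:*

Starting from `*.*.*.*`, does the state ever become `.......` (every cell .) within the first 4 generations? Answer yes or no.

.......
all cells are . at generation 1

yes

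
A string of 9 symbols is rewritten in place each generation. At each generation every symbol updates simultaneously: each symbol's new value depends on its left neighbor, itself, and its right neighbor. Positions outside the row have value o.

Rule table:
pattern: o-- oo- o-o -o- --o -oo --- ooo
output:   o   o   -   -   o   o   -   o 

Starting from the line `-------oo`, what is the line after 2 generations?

oo---oooo

generation 1: o-----ooo
generation 2: oo---oooo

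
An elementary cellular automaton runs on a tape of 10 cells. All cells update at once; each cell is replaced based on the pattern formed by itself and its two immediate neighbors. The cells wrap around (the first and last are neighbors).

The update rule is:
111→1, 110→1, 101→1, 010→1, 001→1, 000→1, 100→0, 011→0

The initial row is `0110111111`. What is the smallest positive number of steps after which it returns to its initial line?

step 1: 1011011111
step 2: 1101101111
step 3: 1110110111
step 4: 1111011011
step 5: 1111101101
step 6: 1111110110
step 7: 0111111011
step 8: 1011111101
step 9: 1101111110
step 10: 0110111111

10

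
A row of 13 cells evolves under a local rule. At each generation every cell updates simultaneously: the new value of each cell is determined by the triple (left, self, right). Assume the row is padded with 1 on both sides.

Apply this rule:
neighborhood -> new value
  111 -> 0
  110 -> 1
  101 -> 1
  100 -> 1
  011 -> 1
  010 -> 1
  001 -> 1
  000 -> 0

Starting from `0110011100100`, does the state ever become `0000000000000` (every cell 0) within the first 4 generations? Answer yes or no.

no

1111110111111
0000011100000
1000110110001
1101111111011
generation 4 is 1101111111011, still not uniform 0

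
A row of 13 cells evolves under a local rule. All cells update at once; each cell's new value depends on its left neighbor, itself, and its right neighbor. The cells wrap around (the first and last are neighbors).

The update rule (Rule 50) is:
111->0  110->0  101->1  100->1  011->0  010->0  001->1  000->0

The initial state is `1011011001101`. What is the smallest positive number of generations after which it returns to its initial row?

0100100110010
1011011001101

2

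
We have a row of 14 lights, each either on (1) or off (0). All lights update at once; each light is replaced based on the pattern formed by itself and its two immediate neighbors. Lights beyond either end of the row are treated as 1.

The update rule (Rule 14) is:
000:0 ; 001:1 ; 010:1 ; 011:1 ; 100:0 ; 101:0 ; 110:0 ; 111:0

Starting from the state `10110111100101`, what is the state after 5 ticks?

00100100001101
01101100011001
01001000110011
01011001100110
01010011001100

01010011001100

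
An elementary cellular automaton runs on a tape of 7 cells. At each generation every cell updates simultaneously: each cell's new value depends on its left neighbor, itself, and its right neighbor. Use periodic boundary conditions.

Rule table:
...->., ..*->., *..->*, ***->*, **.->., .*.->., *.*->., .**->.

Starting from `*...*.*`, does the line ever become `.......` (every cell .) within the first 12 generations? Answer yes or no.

no

.*.....
..*....
...*...
....*..
.....*.
......*
*......
.*.....  (repeats generation 1; period 7)
generation 12: .....*.
generation 12 is .....*., still not uniform .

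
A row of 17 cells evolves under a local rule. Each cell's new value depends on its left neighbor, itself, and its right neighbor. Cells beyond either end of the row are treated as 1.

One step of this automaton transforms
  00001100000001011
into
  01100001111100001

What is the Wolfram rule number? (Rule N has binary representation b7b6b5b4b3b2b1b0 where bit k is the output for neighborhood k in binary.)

129

position 16: 111 → 1  (bit 7 = 1)
position 5: 110 → 0  (bit 6 = 0)
position 14: 101 → 0  (bit 5 = 0)
position 0: 100 → 0  (bit 4 = 0)
position 4: 011 → 0  (bit 3 = 0)
position 13: 010 → 0  (bit 2 = 0)
position 3: 001 → 0  (bit 1 = 0)
position 1: 000 → 1  (bit 0 = 1)
bits b7..b0 = 10000001 = 129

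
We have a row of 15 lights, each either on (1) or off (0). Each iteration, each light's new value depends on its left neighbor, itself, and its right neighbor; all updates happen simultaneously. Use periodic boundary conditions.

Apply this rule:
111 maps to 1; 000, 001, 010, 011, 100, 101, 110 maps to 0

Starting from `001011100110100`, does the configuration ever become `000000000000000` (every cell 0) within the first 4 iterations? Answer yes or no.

000001000000000
000000000000000
all cells are 0 at iteration 2

yes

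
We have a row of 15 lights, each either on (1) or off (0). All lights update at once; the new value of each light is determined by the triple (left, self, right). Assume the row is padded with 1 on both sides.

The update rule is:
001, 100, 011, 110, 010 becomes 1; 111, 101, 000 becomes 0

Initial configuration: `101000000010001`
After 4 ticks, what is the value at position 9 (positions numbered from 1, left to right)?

101100000111011
101110001101010
101011011101010
101011010101010
position 9 holds 0

0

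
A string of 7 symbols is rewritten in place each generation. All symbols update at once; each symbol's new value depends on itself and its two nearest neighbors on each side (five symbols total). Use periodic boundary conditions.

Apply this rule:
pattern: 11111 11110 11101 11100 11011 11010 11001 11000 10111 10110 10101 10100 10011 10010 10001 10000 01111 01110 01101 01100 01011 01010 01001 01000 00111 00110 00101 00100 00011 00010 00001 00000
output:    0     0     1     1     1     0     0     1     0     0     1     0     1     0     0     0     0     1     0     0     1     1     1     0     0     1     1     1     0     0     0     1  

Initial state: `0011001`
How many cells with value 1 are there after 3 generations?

1110001
0011000
0010101
count of 1: 3

3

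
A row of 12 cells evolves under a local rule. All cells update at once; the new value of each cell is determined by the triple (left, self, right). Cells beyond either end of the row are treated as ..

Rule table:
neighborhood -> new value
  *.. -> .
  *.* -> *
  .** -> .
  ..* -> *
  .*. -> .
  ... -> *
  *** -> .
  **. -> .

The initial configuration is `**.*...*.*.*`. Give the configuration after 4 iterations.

iteration 1: ..*..**.*.*.
iteration 2: **..*..*.*..
iteration 3: ...*..*.*..*
iteration 4: ***..*.*..*.

***..*.*..*.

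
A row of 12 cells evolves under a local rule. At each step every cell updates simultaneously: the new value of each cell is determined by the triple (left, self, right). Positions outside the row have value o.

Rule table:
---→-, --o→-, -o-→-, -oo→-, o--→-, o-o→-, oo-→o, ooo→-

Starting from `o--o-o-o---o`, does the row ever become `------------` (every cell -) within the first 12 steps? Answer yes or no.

no

o-----------
o-----------  (fixed point — unchanged through step 12)
step 12 is o-----------, still not uniform -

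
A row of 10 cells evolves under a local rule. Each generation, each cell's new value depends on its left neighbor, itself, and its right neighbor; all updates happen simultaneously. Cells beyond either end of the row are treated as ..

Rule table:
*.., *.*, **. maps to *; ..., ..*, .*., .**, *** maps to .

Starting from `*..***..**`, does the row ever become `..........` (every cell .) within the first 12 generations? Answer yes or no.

.*...**..*
..*...**..
...*...**.
....*...**
.....*...*
......*...
.......*..
........*.
.........*
..........
all cells are . at generation 10

yes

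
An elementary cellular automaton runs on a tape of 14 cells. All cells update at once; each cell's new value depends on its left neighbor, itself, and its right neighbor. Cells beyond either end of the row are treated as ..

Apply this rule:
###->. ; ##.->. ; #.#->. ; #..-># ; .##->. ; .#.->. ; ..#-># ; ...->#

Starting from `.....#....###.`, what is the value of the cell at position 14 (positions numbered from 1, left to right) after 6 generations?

#####.####...#
..........###.
##########...#
..........###.  (repeats generation 2; period 2)
generation 6: ..........###.
position 14 holds .

.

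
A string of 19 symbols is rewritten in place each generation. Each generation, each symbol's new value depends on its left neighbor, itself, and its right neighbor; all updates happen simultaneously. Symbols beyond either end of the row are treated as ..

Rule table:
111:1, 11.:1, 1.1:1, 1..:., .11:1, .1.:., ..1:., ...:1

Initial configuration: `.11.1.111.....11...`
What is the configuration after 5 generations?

generation 1: .111.1111.111.11.11
generation 2: .111111111111111111
generation 3: .111111111111111111  (fixed point — unchanged through generation 5)

.111111111111111111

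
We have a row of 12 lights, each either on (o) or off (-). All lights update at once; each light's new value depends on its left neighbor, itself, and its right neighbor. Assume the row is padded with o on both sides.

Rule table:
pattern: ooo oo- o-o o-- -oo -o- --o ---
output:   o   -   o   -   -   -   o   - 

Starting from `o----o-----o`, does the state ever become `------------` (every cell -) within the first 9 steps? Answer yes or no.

step 1: ----o-----o-
step 2: ---o-----o-o
step 3: --o-----o-o-
step 4: -o-----o-o-o
step 5: o-----o-o-o-
step 6: -----o-o-o-o
step 7: ----o-o-o-o-
step 8: ---o-o-o-o-o
step 9: --o-o-o-o-o-
step 9 is --o-o-o-o-o-, still not uniform -

no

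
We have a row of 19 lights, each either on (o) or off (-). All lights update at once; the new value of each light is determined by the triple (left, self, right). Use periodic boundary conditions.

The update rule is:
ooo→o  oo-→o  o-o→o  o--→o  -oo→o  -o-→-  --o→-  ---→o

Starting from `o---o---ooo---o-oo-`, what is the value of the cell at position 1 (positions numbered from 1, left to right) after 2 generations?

-oo--oo-ooooo--oooo
oooo-ooooooooo-oooo
position 1 holds o

o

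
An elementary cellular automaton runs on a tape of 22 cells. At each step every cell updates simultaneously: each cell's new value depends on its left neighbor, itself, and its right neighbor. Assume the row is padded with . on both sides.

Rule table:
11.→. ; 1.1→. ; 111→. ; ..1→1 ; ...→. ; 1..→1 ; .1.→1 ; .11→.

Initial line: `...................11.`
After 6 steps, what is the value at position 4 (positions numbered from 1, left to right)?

.

..................1..1
.................11111
................1.....
...............111....
..............1...1...
.............111.111..
position 4 holds .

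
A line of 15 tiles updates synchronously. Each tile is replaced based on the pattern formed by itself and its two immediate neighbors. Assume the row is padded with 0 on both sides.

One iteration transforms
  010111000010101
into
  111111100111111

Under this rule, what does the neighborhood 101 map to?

1

At position 2 the neighborhood is 101; the next row has 1 there.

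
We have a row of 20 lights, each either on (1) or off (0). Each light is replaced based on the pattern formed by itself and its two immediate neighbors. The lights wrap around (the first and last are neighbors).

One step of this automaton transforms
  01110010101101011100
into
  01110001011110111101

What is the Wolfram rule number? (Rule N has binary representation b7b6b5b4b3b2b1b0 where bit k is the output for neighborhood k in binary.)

233

position 2: 111 → 1  (bit 7 = 1)
position 3: 110 → 1  (bit 6 = 1)
position 7: 101 → 1  (bit 5 = 1)
position 4: 100 → 0  (bit 4 = 0)
position 1: 011 → 1  (bit 3 = 1)
position 6: 010 → 0  (bit 2 = 0)
position 0: 001 → 0  (bit 1 = 0)
position 19: 000 → 1  (bit 0 = 1)
bits b7..b0 = 11101001 = 233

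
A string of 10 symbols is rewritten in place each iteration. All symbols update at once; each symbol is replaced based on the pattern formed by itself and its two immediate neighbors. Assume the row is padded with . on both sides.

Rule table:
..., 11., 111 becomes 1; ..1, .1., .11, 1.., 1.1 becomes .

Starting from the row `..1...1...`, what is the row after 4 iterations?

iteration 1: 1...1...11
iteration 2: ..1...1..1
iteration 3: 1...1.....
iteration 4: ..1...1111

..1...1111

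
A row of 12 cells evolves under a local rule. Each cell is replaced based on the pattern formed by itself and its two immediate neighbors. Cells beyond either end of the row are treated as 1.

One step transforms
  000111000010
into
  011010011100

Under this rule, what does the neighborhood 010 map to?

At position 10 the neighborhood is 010; the next row has 0 there.

0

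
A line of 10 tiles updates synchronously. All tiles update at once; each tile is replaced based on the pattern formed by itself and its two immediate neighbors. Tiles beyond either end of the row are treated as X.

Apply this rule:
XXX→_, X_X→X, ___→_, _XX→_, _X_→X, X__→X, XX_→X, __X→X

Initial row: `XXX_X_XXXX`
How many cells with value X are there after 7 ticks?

6

__XXXX____
XX___XX__X
_XX_X_XXX_
X_XXXX__XX
XX___XXX__
_XX_X__XXX
X_XXXXX___
count of X: 6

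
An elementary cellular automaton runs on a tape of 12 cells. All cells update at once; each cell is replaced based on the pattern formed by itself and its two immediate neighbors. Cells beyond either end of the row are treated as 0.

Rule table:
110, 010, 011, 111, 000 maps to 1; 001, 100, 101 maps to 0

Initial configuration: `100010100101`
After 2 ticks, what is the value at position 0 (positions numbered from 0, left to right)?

tick 1: 101010100101
tick 2: 101010100101
position 0 holds 1

1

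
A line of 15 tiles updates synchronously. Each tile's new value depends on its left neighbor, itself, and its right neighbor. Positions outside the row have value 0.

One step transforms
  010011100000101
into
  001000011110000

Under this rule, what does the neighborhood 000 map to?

1

At position 8 the neighborhood is 000; the next row has 1 there.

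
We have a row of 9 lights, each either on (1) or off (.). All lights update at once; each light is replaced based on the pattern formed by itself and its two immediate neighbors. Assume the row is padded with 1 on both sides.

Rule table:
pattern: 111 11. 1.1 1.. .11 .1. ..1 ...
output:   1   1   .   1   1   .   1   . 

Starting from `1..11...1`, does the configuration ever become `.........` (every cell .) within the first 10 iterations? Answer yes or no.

111111.11
111111.11  (fixed point — unchanged through iteration 10)
iteration 10 is 111111.11, still not uniform .

no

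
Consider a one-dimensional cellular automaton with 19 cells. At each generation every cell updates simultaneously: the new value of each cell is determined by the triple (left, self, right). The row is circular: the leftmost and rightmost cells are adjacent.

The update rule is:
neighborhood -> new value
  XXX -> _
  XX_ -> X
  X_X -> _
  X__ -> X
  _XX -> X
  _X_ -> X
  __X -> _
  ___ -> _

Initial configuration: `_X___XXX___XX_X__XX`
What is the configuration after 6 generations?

generation 1: _XX__X_XX__XX_XX_XX
generation 2: _XXX_X_XXX_XX_XX_XX
generation 3: _X_X_X_X_X_XX_XX_XX
generation 4: _X_X_X_X_X_XX_XX_XX  (fixed point — unchanged through generation 6)

_X_X_X_X_X_XX_XX_XX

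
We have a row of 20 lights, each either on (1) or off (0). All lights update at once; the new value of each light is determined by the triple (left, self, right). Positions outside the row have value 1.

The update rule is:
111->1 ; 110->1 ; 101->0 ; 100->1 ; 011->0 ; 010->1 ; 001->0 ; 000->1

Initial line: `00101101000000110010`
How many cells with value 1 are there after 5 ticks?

10100101111110011010
10110100111111001010
10010110011111101010
11010011001111101010
11011001100111101010
count of 1: 12

12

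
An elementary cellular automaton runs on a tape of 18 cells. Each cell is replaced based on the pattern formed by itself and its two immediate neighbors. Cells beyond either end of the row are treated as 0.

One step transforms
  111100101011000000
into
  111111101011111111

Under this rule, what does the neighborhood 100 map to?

1

At position 4 the neighborhood is 100; the next row has 1 there.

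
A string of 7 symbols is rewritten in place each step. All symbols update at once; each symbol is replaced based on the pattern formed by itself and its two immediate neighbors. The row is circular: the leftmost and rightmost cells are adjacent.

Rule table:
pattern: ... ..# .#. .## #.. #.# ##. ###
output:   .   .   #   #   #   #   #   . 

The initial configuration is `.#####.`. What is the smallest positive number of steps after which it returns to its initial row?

.#...##
###..##
..##.#.
..#####
#.#...#
####..#
...##.#
#..####
##.#...
#####..
#...##.
##..###
.##.#..
.#####.

14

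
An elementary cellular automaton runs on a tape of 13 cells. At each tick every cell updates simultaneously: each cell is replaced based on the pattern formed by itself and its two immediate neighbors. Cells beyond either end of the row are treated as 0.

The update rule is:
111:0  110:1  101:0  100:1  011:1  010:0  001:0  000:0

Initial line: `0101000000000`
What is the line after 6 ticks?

0000000001000

0000100000000
0000010000000
0000001000000
0000000100000
0000000010000
0000000001000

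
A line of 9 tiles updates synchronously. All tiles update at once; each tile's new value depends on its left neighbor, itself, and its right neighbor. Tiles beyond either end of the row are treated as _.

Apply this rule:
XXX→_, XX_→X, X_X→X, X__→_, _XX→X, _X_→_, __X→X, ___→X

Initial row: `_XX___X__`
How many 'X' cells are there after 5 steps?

6

XXX_XX__X
X_XXXX_X_
_XX__XX__
XXX_XXX_X
X_XXX_XX_
count of X: 6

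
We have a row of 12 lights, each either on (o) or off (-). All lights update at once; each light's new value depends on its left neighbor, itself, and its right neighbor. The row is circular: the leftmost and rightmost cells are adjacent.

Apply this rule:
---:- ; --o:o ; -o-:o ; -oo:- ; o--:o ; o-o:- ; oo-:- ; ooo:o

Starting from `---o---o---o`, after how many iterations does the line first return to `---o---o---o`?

iteration 1: o-ooo-ooo-oo
iteration 2: ---o---o---o

2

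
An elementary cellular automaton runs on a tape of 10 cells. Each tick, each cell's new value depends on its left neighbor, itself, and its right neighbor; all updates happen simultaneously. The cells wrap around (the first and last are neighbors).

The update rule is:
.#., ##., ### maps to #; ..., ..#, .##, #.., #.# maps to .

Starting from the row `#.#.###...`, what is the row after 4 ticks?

tick 1: #.#..##...
tick 2: #.#...#...
tick 3: #.#...#...  (fixed point — unchanged through tick 4)

#.#...#...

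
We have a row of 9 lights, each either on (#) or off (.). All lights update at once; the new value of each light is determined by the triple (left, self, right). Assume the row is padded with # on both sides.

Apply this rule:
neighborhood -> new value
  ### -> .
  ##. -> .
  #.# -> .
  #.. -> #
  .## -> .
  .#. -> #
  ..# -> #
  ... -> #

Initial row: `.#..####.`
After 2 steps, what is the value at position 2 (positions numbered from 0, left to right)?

.

.###.....
....#####
position 2 holds .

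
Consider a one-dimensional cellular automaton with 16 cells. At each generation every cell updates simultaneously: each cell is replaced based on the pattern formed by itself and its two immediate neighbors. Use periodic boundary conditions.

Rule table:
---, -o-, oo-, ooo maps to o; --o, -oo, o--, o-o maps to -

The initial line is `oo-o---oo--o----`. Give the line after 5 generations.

-o-o-o--o--o--o-

-o-o-o--o--o-oo-
-o-o-o--o--o--o-
-o-o-o--o--o--o-  (fixed point — unchanged through generation 5)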